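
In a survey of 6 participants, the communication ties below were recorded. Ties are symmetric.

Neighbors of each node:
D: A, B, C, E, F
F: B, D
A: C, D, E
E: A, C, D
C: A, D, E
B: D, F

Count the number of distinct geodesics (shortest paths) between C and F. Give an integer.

1

The shortest distance is 2, and the only length-2 path is C–D–F. So there is exactly 1 shortest path.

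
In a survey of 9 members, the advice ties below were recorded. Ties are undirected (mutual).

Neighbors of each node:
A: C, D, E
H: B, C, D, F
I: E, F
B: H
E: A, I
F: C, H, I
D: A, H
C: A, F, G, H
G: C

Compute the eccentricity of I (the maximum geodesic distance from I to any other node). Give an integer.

3

Distances from I: A:2, B:3, C:2, D:3, E:1, F:1, G:3, H:2.
The largest is 3 (to D, B, and G), so the eccentricity of I is 3.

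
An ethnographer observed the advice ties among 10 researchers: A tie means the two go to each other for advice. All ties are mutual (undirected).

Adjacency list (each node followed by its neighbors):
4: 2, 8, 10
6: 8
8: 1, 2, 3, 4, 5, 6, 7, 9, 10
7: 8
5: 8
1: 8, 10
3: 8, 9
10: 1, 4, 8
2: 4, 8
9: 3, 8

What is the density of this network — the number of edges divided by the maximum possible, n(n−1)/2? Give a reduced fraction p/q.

13/45

There are 13 edges and 10 nodes, so the maximum possible is C(10,2) = 45.
Density = 13/45.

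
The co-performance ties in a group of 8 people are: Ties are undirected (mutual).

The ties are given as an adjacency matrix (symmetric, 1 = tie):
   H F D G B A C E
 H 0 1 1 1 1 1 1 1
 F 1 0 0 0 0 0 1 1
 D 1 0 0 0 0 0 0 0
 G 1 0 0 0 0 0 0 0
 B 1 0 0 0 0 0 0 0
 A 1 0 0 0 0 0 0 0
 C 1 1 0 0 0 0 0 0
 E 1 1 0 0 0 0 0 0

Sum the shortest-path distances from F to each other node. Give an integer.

Distances from F: A:2, B:2, C:1, D:2, E:1, G:2, H:1.
Sum = 2 + 2 + 1 + 2 + 1 + 2 + 1 = 11.

11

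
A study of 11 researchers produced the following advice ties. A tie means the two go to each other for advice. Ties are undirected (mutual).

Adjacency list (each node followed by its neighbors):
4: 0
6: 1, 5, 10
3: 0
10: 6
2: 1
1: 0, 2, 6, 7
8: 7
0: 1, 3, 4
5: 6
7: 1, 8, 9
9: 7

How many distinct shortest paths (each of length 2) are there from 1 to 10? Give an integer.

1

The shortest distance is 2, and the only length-2 path is 1–6–10. So there is exactly 1 shortest path.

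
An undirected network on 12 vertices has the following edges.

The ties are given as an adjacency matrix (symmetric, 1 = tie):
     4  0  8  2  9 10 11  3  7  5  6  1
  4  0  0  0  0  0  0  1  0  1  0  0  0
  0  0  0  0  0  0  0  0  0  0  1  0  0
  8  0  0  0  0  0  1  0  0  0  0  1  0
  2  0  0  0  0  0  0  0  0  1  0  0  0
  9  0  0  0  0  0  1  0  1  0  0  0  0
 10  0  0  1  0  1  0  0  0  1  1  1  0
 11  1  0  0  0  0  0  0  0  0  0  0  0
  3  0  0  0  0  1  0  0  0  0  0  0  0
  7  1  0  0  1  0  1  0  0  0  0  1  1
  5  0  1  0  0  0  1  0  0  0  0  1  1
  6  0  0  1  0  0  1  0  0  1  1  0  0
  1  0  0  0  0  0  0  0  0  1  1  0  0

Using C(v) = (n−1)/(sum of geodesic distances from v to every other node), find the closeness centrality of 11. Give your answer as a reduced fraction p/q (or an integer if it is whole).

11/37

Distances from 11: 0:5, 1:3, 2:3, 3:5, 4:1, 5:4, 6:3, 7:2, 8:4, 9:4, 10:3. Sum = 37.
n = 12, so closeness = 11/37.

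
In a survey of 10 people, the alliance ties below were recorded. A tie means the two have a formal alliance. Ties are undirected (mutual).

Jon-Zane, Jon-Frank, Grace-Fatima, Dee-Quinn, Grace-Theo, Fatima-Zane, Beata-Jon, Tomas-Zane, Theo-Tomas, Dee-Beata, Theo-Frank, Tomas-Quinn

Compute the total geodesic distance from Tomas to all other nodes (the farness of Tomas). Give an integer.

16

Distances from Tomas: Beata:3, Dee:2, Fatima:2, Frank:2, Grace:2, Jon:2, Quinn:1, Theo:1, Zane:1.
Sum = 3 + 2 + 2 + 2 + 2 + 2 + 1 + 1 + 1 = 16.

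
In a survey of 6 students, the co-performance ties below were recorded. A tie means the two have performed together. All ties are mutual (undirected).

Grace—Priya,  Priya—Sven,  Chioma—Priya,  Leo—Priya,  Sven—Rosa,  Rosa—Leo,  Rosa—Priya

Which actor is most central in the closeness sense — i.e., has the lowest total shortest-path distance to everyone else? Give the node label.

Priya

Farness (sum of distances to all others) for each node — Chioma:9, Grace:9, Leo:8, Priya:5, Rosa:7, Sven:8.
The smallest farness is 5, for Priya, so Priya has the highest closeness.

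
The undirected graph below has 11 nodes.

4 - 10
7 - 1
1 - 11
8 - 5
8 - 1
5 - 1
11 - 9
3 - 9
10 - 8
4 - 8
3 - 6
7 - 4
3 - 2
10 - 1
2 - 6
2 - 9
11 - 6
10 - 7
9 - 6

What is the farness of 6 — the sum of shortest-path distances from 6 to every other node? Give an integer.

22

Distances from 6: 1:2, 2:1, 3:1, 4:4, 5:3, 7:3, 8:3, 9:1, 10:3, 11:1.
Sum = 2 + 1 + 1 + 4 + 3 + 3 + 3 + 1 + 3 + 1 = 22.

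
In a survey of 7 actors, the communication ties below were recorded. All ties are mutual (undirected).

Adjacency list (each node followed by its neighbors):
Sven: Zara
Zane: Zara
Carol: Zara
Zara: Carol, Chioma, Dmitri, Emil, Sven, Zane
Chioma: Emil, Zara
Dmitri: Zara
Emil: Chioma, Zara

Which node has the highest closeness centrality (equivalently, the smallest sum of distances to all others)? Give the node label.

Zara

Farness (sum of distances to all others) for each node — Carol:11, Chioma:10, Dmitri:11, Emil:10, Sven:11, Zane:11, Zara:6.
The smallest farness is 6, for Zara, so Zara has the highest closeness.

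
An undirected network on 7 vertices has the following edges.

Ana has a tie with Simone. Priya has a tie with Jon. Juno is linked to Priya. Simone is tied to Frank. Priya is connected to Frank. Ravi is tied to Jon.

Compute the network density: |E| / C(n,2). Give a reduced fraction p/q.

2/7

There are 6 edges and 7 nodes, so the maximum possible is C(7,2) = 21.
Density = 6/21 = 2/7.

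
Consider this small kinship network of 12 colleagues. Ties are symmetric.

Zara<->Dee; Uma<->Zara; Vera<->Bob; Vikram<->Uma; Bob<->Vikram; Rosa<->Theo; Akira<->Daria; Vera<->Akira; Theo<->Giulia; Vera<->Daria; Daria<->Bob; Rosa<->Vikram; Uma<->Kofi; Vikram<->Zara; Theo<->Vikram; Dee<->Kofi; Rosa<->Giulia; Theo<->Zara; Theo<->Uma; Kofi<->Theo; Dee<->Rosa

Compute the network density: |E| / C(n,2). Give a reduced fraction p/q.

There are 21 edges and 12 nodes, so the maximum possible is C(12,2) = 66.
Density = 21/66 = 7/22.

7/22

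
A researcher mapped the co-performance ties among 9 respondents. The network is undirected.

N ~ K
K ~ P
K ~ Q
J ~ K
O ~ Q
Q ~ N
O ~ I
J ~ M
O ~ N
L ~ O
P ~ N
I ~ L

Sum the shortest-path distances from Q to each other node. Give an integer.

Distances from Q: I:2, J:2, K:1, L:2, M:3, N:1, O:1, P:2.
Sum = 2 + 2 + 1 + 2 + 3 + 1 + 1 + 2 = 14.

14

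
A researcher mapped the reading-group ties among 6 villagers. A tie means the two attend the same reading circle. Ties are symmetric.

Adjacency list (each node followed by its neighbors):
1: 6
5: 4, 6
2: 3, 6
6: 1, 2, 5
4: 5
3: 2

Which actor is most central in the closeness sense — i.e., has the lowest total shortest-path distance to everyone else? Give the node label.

Farness (sum of distances to all others) for each node — 1:11, 2:9, 3:13, 4:13, 5:9, 6:7.
The smallest farness is 7, for 6, so 6 has the highest closeness.

6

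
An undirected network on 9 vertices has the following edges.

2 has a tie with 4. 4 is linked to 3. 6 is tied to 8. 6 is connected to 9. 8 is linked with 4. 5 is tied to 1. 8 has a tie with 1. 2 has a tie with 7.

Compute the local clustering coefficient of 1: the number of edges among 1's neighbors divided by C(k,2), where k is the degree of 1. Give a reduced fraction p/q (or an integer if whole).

1's neighbors: 5 and 8 (k = 2).
Possible neighbor pairs: C(2,2) = 1. Edges among them: none → e = 0.
Clustering(1) = 0/1.

0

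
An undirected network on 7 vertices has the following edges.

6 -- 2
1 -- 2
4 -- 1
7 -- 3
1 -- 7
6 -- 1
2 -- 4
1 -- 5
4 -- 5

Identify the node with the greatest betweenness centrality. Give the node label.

Unnormalized betweenness of each node: 1:10, 2:1/2, 3:0, 4:1/2, 5:0, 6:0, 7:5.
1 has the largest value, 10, making it the main broker — the node through which the most shortest paths run.

1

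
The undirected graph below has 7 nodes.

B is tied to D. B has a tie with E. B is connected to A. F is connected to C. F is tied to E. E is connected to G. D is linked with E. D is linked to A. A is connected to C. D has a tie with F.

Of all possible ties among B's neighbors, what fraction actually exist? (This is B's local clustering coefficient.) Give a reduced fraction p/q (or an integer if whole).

2/3

B's neighbors: A, D, and E (k = 3).
Possible neighbor pairs: C(3,2) = 3. Edges among them: A–D, D–E → e = 2.
Clustering(B) = 2/3.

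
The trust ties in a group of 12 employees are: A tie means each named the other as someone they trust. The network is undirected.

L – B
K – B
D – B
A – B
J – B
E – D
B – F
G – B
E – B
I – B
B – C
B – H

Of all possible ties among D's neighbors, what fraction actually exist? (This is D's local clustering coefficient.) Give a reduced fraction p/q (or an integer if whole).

D's neighbors: B and E (k = 2).
Possible neighbor pairs: C(2,2) = 1. Edges among them: B–E → e = 1.
Clustering(D) = 1/1.

1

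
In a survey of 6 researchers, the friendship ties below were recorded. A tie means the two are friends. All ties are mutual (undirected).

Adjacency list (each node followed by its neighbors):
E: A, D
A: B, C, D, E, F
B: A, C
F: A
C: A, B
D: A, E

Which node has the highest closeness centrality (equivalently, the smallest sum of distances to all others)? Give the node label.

Farness (sum of distances to all others) for each node — A:5, B:8, C:8, D:8, E:8, F:9.
The smallest farness is 5, for A, so A has the highest closeness.

A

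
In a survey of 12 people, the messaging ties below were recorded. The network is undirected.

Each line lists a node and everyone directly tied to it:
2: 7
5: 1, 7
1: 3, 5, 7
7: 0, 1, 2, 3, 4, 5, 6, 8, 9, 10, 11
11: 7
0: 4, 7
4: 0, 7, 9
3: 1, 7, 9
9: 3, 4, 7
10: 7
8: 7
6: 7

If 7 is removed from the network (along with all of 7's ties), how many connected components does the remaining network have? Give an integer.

Without 7, the remaining ties split the others into: {0, 1, 3, 4, 5, 9}; {2}; {11}; {8}; {10}; {6}.
That's 6 separate components.

6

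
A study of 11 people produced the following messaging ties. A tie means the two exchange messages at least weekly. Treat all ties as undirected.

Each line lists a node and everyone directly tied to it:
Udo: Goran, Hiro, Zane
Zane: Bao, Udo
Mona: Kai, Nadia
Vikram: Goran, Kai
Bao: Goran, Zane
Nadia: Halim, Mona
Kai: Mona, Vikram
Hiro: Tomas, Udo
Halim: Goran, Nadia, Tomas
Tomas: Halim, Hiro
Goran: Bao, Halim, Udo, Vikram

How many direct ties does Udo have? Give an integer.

Udo is directly tied to Goran, Hiro, and Zane. That is 3 neighbors, so the degree of Udo is 3.

3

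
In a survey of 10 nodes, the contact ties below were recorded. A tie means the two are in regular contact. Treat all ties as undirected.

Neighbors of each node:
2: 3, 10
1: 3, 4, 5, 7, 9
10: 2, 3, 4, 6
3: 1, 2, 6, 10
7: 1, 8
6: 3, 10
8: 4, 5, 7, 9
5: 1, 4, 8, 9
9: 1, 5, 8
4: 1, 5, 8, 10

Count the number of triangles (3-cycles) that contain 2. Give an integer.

2's neighbors: 3 and 10.
Neighbor pairs that are themselves tied: 2–3–10. Each forms one triangle with 2, for 1 in total.

1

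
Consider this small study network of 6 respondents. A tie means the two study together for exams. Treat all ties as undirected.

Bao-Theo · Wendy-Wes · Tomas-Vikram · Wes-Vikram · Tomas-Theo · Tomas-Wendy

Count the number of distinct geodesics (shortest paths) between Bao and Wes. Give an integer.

2

The shortest distance is 4. The length-4 paths are: Bao–Theo–Tomas–Wendy–Wes; Bao–Theo–Tomas–Vikram–Wes.
That gives 2 distinct shortest paths.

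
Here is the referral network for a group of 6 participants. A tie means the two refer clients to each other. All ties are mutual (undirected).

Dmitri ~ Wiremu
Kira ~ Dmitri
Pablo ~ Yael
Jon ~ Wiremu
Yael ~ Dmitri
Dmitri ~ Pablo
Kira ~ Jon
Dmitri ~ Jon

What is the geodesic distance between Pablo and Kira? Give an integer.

2

One shortest route is Pablo – Dmitri – Kira, which uses 2 edges, and Pablo and Kira are not directly tied, so nothing shorter exists. So d(Pablo,Kira) = 2.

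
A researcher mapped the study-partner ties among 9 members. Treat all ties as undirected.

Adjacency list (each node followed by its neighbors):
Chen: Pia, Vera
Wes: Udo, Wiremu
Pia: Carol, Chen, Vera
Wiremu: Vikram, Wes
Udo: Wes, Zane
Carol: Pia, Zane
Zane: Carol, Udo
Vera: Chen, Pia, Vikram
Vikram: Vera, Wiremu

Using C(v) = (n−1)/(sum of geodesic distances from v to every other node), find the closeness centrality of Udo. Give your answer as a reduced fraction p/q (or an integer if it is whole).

Distances from Udo: Carol:2, Chen:4, Pia:3, Vera:4, Vikram:3, Wes:1, Wiremu:2, Zane:1. Sum = 20.
n = 9, so closeness = 8/20 = 2/5.

2/5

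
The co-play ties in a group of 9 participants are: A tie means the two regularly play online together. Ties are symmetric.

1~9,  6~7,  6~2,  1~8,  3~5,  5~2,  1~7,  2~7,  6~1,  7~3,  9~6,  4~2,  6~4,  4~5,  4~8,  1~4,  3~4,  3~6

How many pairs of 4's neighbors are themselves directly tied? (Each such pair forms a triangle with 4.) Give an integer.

4's neighbors: 1, 2, 3, 5, 6, and 8.
Neighbor pairs that are themselves tied: 4–1–6; 4–1–8; 4–2–5; 4–2–6; 4–3–5; 4–3–6. Each forms one triangle with 4, for 6 in total.

6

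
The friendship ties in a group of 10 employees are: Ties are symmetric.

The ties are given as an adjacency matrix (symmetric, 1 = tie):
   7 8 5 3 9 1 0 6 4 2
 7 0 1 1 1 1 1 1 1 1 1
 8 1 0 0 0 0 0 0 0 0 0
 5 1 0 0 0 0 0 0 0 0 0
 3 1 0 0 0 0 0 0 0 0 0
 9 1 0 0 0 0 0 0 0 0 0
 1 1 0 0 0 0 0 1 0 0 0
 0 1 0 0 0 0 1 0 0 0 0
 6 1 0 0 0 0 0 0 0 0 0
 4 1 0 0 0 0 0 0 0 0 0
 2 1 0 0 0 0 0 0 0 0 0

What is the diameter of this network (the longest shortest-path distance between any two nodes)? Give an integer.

2

Eccentricity of each node (its greatest distance to any other): 0:2, 1:2, 2:2, 3:2, 4:2, 5:2, 6:2, 7:1, 8:2, 9:2.
The maximum eccentricity is 2, realized for instance by the pair 8–5 via 8 – 7 – 5. So the diameter is 2.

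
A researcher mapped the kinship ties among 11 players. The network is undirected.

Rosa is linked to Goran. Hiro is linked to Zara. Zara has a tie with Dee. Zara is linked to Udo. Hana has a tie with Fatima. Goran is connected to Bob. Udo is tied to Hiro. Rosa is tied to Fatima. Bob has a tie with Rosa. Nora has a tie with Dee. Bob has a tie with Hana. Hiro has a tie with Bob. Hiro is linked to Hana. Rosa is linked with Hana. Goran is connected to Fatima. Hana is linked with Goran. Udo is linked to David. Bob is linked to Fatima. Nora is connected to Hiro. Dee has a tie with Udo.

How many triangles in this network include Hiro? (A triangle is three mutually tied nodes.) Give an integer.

2

Hiro's neighbors: Bob, Hana, Nora, Udo, and Zara.
Neighbor pairs that are themselves tied: Hiro–Bob–Hana; Hiro–Udo–Zara. Each forms one triangle with Hiro, for 2 in total.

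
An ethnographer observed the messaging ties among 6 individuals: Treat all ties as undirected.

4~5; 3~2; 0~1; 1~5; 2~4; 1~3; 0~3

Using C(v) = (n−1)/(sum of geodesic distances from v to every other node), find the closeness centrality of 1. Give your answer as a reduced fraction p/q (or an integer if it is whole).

5/7

Distances from 1: 0:1, 2:2, 3:1, 4:2, 5:1. Sum = 7.
n = 6, so closeness = 5/7.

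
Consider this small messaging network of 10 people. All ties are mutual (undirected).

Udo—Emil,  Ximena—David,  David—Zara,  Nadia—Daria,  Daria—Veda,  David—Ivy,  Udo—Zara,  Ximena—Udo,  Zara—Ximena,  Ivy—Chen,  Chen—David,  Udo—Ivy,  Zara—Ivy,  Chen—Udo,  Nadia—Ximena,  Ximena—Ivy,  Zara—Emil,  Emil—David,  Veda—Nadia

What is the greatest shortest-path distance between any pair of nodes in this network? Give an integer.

Eccentricity of each node (its greatest distance to any other): Chen:4, Daria:4, David:3, Emil:4, Ivy:3, Nadia:3, Udo:3, Veda:4, Ximena:2, Zara:3.
The maximum eccentricity is 4, realized for instance by the pair Chen–Veda via Chen – David – Ximena – Nadia – Veda. So the diameter is 4.

4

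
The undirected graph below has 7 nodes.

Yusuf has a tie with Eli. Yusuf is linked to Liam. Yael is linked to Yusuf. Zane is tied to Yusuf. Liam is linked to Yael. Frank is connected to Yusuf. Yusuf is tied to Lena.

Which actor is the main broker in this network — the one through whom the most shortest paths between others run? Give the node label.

Yusuf

Unnormalized betweenness of each node: Eli:0, Frank:0, Lena:0, Liam:0, Yael:0, Yusuf:14, Zane:0.
Yusuf has the largest value, 14, making it the main broker — the node through which the most shortest paths run.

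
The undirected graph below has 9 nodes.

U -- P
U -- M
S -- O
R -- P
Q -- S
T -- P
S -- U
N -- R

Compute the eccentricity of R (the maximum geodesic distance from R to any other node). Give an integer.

4

Distances from R: M:3, N:1, O:4, P:1, Q:4, S:3, T:2, U:2.
The largest is 4 (to O and Q), so the eccentricity of R is 4.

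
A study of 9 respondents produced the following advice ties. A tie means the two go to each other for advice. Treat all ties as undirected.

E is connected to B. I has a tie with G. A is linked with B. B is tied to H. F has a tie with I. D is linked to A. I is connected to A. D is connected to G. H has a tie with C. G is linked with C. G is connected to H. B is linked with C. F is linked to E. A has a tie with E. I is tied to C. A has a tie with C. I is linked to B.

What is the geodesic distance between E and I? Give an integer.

2

One shortest route is E – A – I, which uses 2 edges, and E and I are not directly tied, so nothing shorter exists. So d(E,I) = 2.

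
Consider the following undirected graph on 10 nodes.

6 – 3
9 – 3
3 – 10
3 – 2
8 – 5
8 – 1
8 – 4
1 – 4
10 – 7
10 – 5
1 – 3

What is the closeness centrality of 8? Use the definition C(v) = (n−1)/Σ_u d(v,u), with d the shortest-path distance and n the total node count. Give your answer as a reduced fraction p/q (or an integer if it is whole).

Distances from 8: 1:1, 2:3, 3:2, 4:1, 5:1, 6:3, 7:3, 9:3, 10:2. Sum = 19.
n = 10, so closeness = 9/19.

9/19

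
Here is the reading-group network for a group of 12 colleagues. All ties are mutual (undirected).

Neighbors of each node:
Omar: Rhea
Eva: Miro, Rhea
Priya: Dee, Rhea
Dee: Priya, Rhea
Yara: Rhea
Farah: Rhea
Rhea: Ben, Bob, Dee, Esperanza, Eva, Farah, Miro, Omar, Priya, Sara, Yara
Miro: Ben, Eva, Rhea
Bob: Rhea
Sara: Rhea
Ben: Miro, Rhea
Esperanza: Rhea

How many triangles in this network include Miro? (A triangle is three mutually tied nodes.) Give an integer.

2

Miro's neighbors: Ben, Eva, and Rhea.
Neighbor pairs that are themselves tied: Miro–Ben–Rhea; Miro–Eva–Rhea. Each forms one triangle with Miro, for 2 in total.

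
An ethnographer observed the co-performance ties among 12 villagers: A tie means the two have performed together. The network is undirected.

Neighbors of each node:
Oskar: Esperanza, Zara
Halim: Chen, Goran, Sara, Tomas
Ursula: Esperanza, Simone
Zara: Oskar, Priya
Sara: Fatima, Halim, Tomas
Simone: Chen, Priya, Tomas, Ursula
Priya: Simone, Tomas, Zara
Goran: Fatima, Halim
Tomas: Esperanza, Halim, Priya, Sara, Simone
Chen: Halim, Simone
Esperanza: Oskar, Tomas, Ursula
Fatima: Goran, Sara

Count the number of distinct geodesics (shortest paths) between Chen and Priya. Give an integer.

1

The shortest distance is 2, and the only length-2 path is Chen–Simone–Priya. So there is exactly 1 shortest path.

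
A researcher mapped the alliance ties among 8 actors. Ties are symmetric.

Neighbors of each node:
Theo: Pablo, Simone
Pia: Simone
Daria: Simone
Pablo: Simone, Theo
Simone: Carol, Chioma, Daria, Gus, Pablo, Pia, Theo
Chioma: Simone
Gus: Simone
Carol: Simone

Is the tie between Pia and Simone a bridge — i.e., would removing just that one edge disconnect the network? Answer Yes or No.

Without the Pia–Simone edge there is no alternate route between Pia and Simone, so the network disconnects. It is a bridge.

Yes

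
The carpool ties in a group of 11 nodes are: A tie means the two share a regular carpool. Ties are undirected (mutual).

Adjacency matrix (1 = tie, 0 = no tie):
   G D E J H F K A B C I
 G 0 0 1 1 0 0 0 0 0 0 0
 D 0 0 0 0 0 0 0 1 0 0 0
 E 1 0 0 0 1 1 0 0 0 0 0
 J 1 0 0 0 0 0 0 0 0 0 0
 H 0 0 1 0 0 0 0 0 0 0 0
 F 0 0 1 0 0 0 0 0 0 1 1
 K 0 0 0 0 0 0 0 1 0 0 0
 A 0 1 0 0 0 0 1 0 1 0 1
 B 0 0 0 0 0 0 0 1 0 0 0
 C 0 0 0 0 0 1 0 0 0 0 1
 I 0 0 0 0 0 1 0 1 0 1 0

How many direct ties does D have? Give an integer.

D is directly tied to A. That is 1 neighbor, so the degree of D is 1.

1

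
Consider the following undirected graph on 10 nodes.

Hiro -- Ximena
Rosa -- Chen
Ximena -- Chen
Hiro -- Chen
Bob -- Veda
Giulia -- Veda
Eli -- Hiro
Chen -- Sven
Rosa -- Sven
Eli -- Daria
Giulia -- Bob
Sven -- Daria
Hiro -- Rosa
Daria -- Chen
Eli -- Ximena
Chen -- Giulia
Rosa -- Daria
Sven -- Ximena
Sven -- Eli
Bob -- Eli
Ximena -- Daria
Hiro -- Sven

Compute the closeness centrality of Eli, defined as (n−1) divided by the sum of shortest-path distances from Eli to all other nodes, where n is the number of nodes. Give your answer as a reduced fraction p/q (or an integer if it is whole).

9/13

Distances from Eli: Bob:1, Chen:2, Daria:1, Giulia:2, Hiro:1, Rosa:2, Sven:1, Veda:2, Ximena:1. Sum = 13.
n = 10, so closeness = 9/13.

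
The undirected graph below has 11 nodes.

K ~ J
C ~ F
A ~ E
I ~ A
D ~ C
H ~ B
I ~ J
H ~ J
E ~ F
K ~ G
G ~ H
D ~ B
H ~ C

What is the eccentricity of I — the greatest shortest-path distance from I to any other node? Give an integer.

4

Distances from I: A:1, B:3, C:3, D:4, E:2, F:3, G:3, H:2, J:1, K:2.
The largest is 4 (to D), so the eccentricity of I is 4.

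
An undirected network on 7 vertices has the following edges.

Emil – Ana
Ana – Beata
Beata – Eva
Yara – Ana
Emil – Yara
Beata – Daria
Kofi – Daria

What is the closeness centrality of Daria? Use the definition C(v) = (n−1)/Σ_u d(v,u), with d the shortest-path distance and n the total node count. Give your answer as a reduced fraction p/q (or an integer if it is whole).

Distances from Daria: Ana:2, Beata:1, Emil:3, Eva:2, Kofi:1, Yara:3. Sum = 12.
n = 7, so closeness = 6/12 = 1/2.

1/2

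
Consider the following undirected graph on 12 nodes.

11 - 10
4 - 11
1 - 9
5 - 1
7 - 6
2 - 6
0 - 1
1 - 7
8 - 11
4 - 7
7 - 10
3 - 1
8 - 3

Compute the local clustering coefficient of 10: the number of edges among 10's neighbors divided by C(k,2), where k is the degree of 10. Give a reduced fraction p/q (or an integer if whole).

0

10's neighbors: 7 and 11 (k = 2).
Possible neighbor pairs: C(2,2) = 1. Edges among them: none → e = 0.
Clustering(10) = 0/1.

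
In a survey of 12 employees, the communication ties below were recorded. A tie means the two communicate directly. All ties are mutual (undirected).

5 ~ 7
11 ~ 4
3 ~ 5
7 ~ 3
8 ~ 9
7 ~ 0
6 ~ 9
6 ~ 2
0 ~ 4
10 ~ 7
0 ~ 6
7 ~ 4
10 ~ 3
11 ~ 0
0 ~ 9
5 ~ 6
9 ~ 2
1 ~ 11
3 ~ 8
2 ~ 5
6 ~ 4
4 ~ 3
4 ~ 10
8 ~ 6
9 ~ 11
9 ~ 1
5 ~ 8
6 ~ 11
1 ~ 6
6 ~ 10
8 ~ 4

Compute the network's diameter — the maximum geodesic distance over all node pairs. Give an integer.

3

Eccentricity of each node (its greatest distance to any other): 0:2, 1:3, 2:2, 3:3, 4:2, 5:2, 6:2, 7:3, 8:2, 9:2, 10:2, 11:2.
The maximum eccentricity is 3, realized for instance by the pair 7–1 via 7 – 0 – 9 – 1. So the diameter is 3.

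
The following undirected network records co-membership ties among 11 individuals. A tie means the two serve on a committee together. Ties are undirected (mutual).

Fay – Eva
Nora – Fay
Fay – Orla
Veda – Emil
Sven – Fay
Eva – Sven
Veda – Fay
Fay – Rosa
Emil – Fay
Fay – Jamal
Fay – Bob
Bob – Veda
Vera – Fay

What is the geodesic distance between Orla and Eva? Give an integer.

2

One shortest route is Orla – Fay – Eva, which uses 2 edges, and Orla and Eva are not directly tied, so nothing shorter exists. So d(Orla,Eva) = 2.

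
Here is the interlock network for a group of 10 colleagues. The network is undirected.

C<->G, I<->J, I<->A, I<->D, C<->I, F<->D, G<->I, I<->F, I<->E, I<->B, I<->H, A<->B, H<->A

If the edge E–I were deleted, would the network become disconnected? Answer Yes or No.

Yes

Without the E–I edge there is no alternate route between E and I, so the network disconnects. It is a bridge.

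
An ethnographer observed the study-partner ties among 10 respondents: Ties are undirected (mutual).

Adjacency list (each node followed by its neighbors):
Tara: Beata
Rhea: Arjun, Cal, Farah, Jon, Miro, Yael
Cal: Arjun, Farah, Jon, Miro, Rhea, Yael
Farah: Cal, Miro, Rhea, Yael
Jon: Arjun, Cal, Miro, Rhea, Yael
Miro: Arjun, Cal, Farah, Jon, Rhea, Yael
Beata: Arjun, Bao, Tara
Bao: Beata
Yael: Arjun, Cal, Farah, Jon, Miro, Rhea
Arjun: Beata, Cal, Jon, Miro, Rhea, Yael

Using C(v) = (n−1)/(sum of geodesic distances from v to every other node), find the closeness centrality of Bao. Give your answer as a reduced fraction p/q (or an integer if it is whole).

3/8

Distances from Bao: Arjun:2, Beata:1, Cal:3, Farah:4, Jon:3, Miro:3, Rhea:3, Tara:2, Yael:3. Sum = 24.
n = 10, so closeness = 9/24 = 3/8.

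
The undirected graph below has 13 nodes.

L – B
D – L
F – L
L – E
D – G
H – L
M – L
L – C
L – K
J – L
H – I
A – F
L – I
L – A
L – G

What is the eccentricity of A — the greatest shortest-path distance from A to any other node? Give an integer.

Distances from A: B:2, C:2, D:2, E:2, F:1, G:2, H:2, I:2, J:2, K:2, L:1, M:2.
The largest is 2 (to G, B, K, D, J, E, I, M, C, and H), so the eccentricity of A is 2.

2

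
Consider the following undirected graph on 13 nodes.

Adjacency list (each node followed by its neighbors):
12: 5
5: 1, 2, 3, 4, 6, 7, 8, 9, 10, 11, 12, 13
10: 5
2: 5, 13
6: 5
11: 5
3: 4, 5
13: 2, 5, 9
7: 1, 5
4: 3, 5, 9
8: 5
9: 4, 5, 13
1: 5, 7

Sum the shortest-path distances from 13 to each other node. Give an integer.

21

Distances from 13: 1:2, 2:1, 3:2, 4:2, 5:1, 6:2, 7:2, 8:2, 9:1, 10:2, 11:2, 12:2.
Sum = 2 + 1 + 2 + 2 + 1 + 2 + 2 + 2 + 1 + 2 + 2 + 2 = 21.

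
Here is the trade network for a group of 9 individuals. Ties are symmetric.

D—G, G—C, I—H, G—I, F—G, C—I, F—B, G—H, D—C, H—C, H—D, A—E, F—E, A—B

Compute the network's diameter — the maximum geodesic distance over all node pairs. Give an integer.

4

Eccentricity of each node (its greatest distance to any other): A:4, B:3, C:4, D:4, E:3, F:2, G:3, H:4, I:4.
The maximum eccentricity is 4, realized for instance by the pair C–A via C – G – F – B – A. So the diameter is 4.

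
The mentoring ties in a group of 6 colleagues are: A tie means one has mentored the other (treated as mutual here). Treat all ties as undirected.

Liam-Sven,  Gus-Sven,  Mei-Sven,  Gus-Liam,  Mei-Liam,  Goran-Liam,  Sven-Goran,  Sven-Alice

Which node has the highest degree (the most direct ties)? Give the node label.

Degrees — Alice:1, Goran:2, Gus:2, Liam:4, Mei:2, Sven:5.
The maximum is 5, attained only by Sven.

Sven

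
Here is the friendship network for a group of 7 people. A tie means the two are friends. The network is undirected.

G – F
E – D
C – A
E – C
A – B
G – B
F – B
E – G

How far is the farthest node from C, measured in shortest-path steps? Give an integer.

3

Distances from C: A:1, B:2, D:2, E:1, F:3, G:2.
The largest is 3 (to F), so the eccentricity of C is 3.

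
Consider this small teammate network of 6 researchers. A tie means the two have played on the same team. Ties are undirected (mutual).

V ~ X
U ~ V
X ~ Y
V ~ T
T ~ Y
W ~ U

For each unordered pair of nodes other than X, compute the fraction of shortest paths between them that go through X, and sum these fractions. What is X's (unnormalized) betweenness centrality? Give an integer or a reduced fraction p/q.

3/2

Pairs whose geodesics pass through X — V–Y: 1/2; U–Y: 1/2; Y–W: 1/2.
All other pairs contribute 0.
Summing the contributions gives betweenness(X) = 3/2.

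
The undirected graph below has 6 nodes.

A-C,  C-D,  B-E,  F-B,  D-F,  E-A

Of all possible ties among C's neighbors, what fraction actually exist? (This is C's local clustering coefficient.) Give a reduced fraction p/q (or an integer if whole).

0

C's neighbors: A and D (k = 2).
Possible neighbor pairs: C(2,2) = 1. Edges among them: none → e = 0.
Clustering(C) = 0/1.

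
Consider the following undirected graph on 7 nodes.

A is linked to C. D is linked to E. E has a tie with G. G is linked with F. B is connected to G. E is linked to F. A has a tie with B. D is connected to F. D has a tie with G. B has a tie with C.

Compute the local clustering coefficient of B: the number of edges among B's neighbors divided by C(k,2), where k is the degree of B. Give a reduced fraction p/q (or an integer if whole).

1/3

B's neighbors: A, C, and G (k = 3).
Possible neighbor pairs: C(3,2) = 3. Edges among them: A–C → e = 1.
Clustering(B) = 1/3.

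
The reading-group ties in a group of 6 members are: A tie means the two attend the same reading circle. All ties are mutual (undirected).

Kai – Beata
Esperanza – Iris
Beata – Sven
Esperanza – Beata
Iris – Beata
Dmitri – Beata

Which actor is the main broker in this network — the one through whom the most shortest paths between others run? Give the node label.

Beata

Unnormalized betweenness of each node: Beata:9, Dmitri:0, Esperanza:0, Iris:0, Kai:0, Sven:0.
Beata has the largest value, 9, making it the main broker — the node through which the most shortest paths run.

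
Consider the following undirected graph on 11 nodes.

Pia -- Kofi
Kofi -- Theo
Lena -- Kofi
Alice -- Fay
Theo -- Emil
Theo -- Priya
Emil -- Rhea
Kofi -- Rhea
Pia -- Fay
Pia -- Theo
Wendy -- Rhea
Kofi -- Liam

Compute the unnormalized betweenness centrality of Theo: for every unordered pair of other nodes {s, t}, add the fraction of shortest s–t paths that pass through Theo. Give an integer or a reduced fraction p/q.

Pairs whose geodesics pass through Theo — Pia–Priya: 1; Pia–Emil: 1; Priya–Fay: 1; Priya–Alice: 1; Priya–Wendy: 2/2; Priya–Emil: 1; Priya–Lena: 1; Priya–Rhea: 2/2; Priya–Kofi: 1; Priya–Liam: 1; Fay–Emil: 1; Alice–Emil: 1; Emil–Lena: 1/2; Emil–Kofi: 1/2 … (+1 more pairs).
All other pairs contribute 0.
Summing the contributions gives betweenness(Theo) = 27/2.

27/2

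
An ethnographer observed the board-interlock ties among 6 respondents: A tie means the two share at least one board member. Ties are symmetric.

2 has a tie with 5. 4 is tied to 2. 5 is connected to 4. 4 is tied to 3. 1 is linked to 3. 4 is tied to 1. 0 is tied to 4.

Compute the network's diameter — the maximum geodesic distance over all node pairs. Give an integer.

Eccentricity of each node (its greatest distance to any other): 0:2, 1:2, 2:2, 3:2, 4:1, 5:2.
The maximum eccentricity is 2, realized for instance by the pair 0–1 via 0 – 4 – 1. So the diameter is 2.

2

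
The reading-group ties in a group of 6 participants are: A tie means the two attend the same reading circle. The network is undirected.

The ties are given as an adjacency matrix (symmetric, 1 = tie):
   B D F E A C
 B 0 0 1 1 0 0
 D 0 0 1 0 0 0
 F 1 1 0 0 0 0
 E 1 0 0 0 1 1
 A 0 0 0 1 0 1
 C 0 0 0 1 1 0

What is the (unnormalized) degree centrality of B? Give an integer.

B is directly tied to E and F. That is 2 neighbors, so the degree of B is 2.

2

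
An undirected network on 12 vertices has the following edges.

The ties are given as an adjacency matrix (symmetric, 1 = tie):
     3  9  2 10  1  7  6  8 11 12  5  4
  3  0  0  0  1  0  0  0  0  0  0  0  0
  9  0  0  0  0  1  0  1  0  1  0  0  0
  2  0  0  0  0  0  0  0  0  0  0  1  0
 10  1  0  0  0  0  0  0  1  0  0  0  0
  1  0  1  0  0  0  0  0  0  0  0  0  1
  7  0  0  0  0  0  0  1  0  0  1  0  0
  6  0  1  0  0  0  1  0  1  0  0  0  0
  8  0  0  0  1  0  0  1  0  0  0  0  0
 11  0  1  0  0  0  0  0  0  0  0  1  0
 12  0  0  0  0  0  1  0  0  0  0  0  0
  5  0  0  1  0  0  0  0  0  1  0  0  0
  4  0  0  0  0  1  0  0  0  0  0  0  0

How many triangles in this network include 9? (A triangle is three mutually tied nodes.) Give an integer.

9's neighbors are 1, 6, and 11, but none of them are tied to each other, so no triangle contains 9.

0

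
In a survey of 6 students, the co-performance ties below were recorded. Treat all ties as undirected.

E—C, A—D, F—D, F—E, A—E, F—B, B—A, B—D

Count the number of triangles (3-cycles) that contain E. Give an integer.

E's neighbors are A, C, and F, but none of them are tied to each other, so no triangle contains E.

0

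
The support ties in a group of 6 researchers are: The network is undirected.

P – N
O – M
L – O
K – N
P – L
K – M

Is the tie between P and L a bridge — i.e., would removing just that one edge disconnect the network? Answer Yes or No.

No

Even without that edge, P still reaches L via P – N – K – M – O – L, so the network stays connected. Not a bridge.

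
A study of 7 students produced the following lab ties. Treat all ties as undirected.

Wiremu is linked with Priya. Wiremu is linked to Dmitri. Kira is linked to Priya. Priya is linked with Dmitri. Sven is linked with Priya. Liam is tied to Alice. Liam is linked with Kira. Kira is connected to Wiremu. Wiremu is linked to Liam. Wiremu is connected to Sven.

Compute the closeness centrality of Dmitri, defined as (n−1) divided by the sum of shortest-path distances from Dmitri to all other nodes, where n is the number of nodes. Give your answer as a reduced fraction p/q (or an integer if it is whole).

Distances from Dmitri: Alice:3, Kira:2, Liam:2, Priya:1, Sven:2, Wiremu:1. Sum = 11.
n = 7, so closeness = 6/11.

6/11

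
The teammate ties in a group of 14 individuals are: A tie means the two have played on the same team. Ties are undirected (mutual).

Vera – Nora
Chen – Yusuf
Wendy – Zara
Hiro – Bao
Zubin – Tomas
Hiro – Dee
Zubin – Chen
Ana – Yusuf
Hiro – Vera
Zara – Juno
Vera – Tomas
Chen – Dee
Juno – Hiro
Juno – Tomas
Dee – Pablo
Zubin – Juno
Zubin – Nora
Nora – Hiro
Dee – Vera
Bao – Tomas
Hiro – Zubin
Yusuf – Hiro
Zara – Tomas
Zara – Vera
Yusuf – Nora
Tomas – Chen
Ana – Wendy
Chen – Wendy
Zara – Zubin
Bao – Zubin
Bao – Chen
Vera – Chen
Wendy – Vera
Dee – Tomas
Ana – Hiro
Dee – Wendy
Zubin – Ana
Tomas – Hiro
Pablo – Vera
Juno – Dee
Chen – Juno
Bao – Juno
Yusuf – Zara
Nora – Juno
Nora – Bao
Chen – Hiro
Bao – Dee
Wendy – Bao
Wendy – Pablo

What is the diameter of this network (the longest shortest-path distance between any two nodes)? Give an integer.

3

Eccentricity of each node (its greatest distance to any other): Ana:2, Bao:2, Chen:2, Dee:2, Hiro:2, Juno:2, Nora:2, Pablo:3, Tomas:2, Vera:2, Wendy:2, Yusuf:3, Zara:2, Zubin:3.
The maximum eccentricity is 3, realized for instance by the pair Zubin–Pablo via Zubin – Nora – Vera – Pablo. So the diameter is 3.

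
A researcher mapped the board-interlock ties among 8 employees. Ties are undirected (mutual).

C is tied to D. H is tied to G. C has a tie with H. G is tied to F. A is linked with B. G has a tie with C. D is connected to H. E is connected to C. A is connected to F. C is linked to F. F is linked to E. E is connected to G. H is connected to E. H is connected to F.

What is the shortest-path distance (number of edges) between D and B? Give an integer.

One shortest route is D – H – F – A – B, which uses 4 edges, and at distance 3 from D we only reach {A}, which does not include B. So d(D,B) = 4.

4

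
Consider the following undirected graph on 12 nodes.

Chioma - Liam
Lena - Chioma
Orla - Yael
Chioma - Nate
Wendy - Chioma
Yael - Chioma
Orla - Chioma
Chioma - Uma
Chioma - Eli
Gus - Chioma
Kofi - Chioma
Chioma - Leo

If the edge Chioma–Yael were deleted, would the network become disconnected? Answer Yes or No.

Even without that edge, Chioma still reaches Yael via Chioma – Orla – Yael, so the network stays connected. Not a bridge.

No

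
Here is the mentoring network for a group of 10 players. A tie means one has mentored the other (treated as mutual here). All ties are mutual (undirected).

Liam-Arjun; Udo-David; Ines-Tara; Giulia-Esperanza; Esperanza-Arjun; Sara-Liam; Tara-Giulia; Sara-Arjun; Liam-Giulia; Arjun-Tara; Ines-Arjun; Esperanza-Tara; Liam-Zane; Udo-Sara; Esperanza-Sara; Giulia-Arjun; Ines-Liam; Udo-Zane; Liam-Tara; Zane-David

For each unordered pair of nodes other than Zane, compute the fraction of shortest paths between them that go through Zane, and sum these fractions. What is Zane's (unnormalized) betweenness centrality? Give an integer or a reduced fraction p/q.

Pairs whose geodesics pass through Zane — Udo–Ines: 1/3; Udo–Giulia: 1/4; Udo–Liam: 1/2; Udo–Tara: 1/4; David–Ines: 1; David–Giulia: 1; David–Liam: 1; David–Arjun: 1/2; David–Tara: 1.
All other pairs contribute 0.
Summing the contributions gives betweenness(Zane) = 35/6.

35/6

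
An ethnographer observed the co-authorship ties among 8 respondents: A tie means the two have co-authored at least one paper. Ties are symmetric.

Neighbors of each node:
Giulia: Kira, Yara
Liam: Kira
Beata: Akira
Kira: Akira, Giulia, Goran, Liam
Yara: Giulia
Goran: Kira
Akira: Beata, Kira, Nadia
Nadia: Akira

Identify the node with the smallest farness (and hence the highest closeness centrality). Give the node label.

Farness (sum of distances to all others) for each node — Akira:12, Beata:18, Giulia:14, Goran:16, Kira:10, Liam:16, Nadia:18, Yara:20.
The smallest farness is 10, for Kira, so Kira has the highest closeness.

Kira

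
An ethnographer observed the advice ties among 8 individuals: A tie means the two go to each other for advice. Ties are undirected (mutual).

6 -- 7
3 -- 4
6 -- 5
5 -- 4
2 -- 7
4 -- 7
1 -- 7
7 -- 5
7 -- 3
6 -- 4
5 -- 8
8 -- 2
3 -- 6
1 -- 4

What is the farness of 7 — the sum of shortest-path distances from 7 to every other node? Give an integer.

8

Distances from 7: 1:1, 2:1, 3:1, 4:1, 5:1, 6:1, 8:2.
Sum = 1 + 1 + 1 + 1 + 1 + 1 + 2 = 8.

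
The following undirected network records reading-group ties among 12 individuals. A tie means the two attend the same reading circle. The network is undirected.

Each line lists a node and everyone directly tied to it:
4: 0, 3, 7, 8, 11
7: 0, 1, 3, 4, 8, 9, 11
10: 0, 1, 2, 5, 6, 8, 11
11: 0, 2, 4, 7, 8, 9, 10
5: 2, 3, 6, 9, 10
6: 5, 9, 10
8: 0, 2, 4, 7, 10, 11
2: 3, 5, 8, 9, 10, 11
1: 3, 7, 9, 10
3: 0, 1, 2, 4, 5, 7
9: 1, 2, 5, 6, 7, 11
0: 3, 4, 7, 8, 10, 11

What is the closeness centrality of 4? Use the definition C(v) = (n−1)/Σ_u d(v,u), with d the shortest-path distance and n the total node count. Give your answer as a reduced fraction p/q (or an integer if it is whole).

Distances from 4: 0:1, 1:2, 2:2, 3:1, 5:2, 6:3, 7:1, 8:1, 9:2, 10:2, 11:1. Sum = 18.
n = 12, so closeness = 11/18.

11/18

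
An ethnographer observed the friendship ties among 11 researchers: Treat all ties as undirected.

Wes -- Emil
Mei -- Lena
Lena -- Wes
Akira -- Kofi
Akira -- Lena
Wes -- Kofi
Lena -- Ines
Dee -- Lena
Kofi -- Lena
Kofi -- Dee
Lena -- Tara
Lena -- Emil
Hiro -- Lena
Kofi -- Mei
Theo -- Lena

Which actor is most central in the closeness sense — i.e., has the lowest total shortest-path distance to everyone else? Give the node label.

Farness (sum of distances to all others) for each node — Akira:18, Dee:18, Emil:18, Hiro:19, Ines:19, Kofi:15, Lena:10, Mei:18, Tara:19, Theo:19, Wes:17.
The smallest farness is 10, for Lena, so Lena has the highest closeness.

Lena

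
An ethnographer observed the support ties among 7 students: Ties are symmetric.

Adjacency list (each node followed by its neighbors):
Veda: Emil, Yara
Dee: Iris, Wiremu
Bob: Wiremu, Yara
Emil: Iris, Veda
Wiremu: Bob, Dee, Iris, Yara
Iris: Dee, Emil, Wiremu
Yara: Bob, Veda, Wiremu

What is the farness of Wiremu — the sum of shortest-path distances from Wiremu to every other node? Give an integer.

Distances from Wiremu: Bob:1, Dee:1, Emil:2, Iris:1, Veda:2, Yara:1.
Sum = 1 + 1 + 2 + 1 + 2 + 1 = 8.

8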